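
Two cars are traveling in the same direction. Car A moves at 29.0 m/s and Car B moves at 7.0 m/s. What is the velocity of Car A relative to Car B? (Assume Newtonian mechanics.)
v_rel = v_A - v_B = 29.0 - 7.0 = 22.0 m/s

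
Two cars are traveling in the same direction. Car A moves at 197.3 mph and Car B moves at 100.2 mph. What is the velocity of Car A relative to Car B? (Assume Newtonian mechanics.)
v_rel = v_A - v_B = 197.3 - 100.2 = 97.1 mph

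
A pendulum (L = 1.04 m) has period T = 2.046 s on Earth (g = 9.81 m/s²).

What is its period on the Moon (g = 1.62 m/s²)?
T = 2π√(L/g), so T_moon/T_earth = √(g_earth/g_moon)
T_moon = 2π√(1.04/1.62) = 5.034 s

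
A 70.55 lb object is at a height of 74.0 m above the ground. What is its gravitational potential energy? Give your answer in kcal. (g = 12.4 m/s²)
PE = mgh = 32 kg × 12.4 m/s² × 74 m = 2.936e+04 J = 7.018 kcal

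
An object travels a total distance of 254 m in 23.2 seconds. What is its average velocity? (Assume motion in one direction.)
v_avg = Δd / Δt = 254 / 23.2 = 10.95 m/s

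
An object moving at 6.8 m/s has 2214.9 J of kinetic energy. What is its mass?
KE = ½mv² → m = 2KE/v² = 2×2214.9/6.8² = 95.8 kg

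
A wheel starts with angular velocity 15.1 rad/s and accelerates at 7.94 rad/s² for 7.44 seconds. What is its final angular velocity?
ω = ω₀ + αt = 15.1 + 7.94 × 7.44 = 74.17 rad/s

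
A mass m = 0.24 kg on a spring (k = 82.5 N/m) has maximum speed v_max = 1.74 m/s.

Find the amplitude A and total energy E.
½mv²_max = ½kA² → A = v_max√(m/k) = 1.74×√(0.24/82.5) = 0.09385 m = 9.385 cm
E = ½mv²_max = ½×0.24×1.74² = 0.3633 J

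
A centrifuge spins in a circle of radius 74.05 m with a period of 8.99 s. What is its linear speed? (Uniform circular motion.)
v = 2πr/T = 2π×74.05/8.99 = 51.75 m/s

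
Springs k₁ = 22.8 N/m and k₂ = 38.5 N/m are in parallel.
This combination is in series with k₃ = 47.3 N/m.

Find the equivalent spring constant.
k₁₂ = k₁ + k₂ = 61.3 N/m (parallel)
1/k_eq = 1/k₁₂ + 1/k₃ → k_eq = 26.7 N/m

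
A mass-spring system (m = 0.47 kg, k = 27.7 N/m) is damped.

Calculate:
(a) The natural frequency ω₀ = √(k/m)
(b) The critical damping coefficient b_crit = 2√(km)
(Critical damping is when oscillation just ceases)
ω₀ = √(k/m) = √(27.7/0.47) = 7.677 rad/s
b_crit = 2√(km) = 2√(27.7×0.47) = 7.216 kg/s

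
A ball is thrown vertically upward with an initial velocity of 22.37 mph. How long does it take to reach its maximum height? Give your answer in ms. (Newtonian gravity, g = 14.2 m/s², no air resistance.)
t_up = v₀/g (with unit conversion) = 704.2 ms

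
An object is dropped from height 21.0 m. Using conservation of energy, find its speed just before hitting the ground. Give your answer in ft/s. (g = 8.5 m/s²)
mgh = ½mv² → v = √(2gh) = √(2×8.5×21) = 18.89 m/s = 61.99 ft/s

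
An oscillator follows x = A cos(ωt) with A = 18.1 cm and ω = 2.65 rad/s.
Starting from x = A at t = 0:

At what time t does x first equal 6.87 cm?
cos(ωt) = x/A = 6.87/18.1 = 0.3796
ωt = arccos(0.3796) = 1.181 rad
t = 1.181/2.65 = 0.4458 s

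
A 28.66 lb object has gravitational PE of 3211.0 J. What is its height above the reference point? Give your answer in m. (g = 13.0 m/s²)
PE = mgh → h = PE/(mg) = 3211 J / (13 kg × 13.0 m/s²) = 19 m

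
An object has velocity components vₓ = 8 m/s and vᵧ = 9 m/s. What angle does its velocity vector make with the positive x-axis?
θ = arctan(vᵧ/vₓ) = arctan(9/8) = 48.37°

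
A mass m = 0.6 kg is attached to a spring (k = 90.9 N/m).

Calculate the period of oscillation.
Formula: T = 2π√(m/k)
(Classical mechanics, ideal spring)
T = 2π√(m/k) = 2π√(0.6/90.9) = 0.5105 s; f = 1/T = 1.959 Hz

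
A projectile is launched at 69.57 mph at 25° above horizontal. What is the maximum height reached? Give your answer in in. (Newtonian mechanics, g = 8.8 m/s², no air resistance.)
H = v₀²sin²(θ)/(2g) (with unit conversion) = 386.4 in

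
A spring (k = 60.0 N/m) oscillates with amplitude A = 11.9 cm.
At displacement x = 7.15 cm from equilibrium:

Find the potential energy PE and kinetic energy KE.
E_total = ½kA² = ½×60.0×(0.119)² = 0.4248 J
PE = ½kx² = ½×60.0×(0.0715)² = 0.1534 J
KE = E_total − PE = 0.2715 J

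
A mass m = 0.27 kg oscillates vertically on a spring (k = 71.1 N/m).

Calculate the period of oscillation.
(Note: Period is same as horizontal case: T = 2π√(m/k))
T = 2π√(m/k) = 2π√(0.27/71.1) = 0.3872 s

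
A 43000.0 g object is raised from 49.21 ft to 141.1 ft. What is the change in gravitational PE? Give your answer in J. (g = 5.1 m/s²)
ΔPE = mg(h₂ − h₁) = 43 kg × 5.1 m/s² × (43.01 − 15) m = 6142 J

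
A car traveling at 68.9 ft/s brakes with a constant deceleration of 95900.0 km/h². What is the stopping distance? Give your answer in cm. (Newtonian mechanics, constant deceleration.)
d = v₀² / (2a) (with unit conversion) = 2980.0 cm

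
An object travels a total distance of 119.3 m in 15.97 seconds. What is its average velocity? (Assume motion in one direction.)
v_avg = Δd / Δt = 119.3 / 15.97 = 7.47 m/s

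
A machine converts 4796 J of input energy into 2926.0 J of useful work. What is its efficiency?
η = W_out/W_in = 2926.0/4796 = 0.6101 = 61.01%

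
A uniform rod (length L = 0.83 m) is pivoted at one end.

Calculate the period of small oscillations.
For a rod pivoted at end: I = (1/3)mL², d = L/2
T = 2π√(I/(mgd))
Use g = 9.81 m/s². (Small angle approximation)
I/m = (1/3)L² = 0.2296 m²; d = L/2 = 0.415 m
T = 2π√(I/(mgd)) = 2π√(0.2296/(9.81×0.415)) = 1.492 s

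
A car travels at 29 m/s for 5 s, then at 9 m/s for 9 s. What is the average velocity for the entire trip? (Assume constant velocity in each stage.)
d₁ = v₁t₁ = 29 × 5 = 145 m
d₂ = v₂t₂ = 9 × 9 = 81 m
d_total = 226 m, t_total = 14 s
v_avg = d_total/t_total = 226/14 = 16.14 m/s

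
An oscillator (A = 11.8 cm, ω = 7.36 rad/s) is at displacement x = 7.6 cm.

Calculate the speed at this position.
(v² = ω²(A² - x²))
v = ω√(A² − x²) = 7.36×√(0.118² − 0.076²) = 0.6644 m/s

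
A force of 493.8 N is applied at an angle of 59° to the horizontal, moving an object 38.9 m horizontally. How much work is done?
W = Fd cosθ = 493.8×38.9×cos(59°) = 9893.3 J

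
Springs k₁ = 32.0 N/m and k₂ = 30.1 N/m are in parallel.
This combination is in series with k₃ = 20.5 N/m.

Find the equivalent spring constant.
k₁₂ = k₁ + k₂ = 62.1 N/m (parallel)
1/k_eq = 1/k₁₂ + 1/k₃ → k_eq = 15.41 N/m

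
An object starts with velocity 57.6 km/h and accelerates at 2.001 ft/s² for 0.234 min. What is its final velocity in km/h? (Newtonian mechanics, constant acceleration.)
v = v₀ + at (with unit conversion) = 88.43 km/h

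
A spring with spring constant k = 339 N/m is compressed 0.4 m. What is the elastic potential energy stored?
PE = ½kx² = ½×339×0.4² = 27.12 J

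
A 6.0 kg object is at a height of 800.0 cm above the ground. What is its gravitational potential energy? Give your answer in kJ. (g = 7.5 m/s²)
PE = mgh = 6 kg × 7.5 m/s² × 8 m = 360 J = 0.36 kJ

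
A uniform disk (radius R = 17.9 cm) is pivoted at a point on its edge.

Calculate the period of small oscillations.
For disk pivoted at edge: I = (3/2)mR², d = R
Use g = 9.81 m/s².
I/m = (3/2)R² = 0.04806 m²; d = R = 0.179 m
T = 2π√((3/2)R²/(gR)) = 2π√(3R/(2g)) = 1.039 s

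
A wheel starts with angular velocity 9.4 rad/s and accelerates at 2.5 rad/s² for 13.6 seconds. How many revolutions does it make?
θ = ω₀t + ½αt² = 9.4×13.6 + ½×2.5×13.6² = 359.04 rad
Revolutions = θ/(2π) = 359.04/(2π) = 57.14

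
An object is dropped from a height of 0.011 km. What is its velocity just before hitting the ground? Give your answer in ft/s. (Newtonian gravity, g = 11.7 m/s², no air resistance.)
v = √(2gh) (with unit conversion) = 52.64 ft/s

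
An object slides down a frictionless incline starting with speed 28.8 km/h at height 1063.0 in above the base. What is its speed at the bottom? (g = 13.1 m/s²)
½mv₀² + mgh = ½mv² → v = √(v₀² + 2gh) = √(8² + 2×13.1×27) = 27.77 m/s = 99.99 km/h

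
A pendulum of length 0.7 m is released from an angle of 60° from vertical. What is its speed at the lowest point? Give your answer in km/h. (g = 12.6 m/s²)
h = L(1 − cosθ) = 0.7×(1 − cos60°) = 0.35 m
v = √(2gh) = √(2×12.6×0.35) = 2.97 m/s = 10.69 km/h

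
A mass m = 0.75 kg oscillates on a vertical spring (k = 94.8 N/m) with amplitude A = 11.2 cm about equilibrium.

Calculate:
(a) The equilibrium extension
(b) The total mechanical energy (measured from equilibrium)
x_eq = mg/k = 0.75×9.81/94.8 = 0.07761 m = 7.761 cm
E = ½kA² = ½×94.8×(0.112)² = 0.5946 J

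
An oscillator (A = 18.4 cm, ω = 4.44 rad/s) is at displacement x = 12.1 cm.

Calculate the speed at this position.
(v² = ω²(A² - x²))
v = ω√(A² − x²) = 4.44×√(0.184² − 0.121²) = 0.6155 m/s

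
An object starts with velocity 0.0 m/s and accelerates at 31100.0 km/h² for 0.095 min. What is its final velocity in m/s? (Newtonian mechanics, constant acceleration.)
v = v₀ + at (with unit conversion) = 13.68 m/s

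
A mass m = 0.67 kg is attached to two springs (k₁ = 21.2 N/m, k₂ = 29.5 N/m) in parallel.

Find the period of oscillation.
k_eq = k₁+k₂ = 50.7 N/m
T = 2π√(m/k_eq) = 2π√(0.67/50.7) = 0.7223 s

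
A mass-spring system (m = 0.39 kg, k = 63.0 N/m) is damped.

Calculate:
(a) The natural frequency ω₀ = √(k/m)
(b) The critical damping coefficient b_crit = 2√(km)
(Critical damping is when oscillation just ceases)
ω₀ = √(k/m) = √(63.0/0.39) = 12.71 rad/s
b_crit = 2√(km) = 2√(63.0×0.39) = 9.914 kg/s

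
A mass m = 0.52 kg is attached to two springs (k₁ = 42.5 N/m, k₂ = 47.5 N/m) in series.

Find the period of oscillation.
k_eq = k₁k₂/(k₁+k₂) = 22.43 N/m
T = 2π√(m/k_eq) = 2π√(0.52/22.43) = 0.9567 s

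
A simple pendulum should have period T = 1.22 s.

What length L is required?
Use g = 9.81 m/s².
T = 2π√(L/g) → L = g(T/2π)² = 9.81×(1.22/2π)² = 0.3699 m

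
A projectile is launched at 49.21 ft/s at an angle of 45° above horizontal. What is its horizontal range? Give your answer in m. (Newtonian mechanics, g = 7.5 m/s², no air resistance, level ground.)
R = v₀² sin(2θ) / g (with unit conversion) = 30.0 m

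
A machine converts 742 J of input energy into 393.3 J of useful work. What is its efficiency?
η = W_out/W_in = 393.3/742 = 0.5301 = 53.01%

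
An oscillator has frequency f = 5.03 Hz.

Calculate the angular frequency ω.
ω = 2πf = 2π×5.03 = 31.6 rad/s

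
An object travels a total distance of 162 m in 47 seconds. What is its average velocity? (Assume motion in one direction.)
v_avg = Δd / Δt = 162 / 47 = 3.45 m/s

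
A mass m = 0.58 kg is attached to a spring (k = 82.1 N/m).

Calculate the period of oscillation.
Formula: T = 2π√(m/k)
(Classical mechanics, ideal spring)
T = 2π√(m/k) = 2π√(0.58/82.1) = 0.5281 s; f = 1/T = 1.894 Hz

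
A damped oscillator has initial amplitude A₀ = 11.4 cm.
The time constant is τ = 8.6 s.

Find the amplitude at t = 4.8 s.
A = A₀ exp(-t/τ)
A = A₀ exp(−t/τ) = 11.4×exp(−4.8/8.6) = 6.524 cm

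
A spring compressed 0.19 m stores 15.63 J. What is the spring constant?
PE = ½kx² → k = 2PE/x² = 2×15.63/0.19² = 865.9 N/m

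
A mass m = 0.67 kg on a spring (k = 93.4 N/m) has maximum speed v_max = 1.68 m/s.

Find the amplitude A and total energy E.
½mv²_max = ½kA² → A = v_max√(m/k) = 1.68×√(0.67/93.4) = 0.1423 m = 14.23 cm
E = ½mv²_max = ½×0.67×1.68² = 0.9455 J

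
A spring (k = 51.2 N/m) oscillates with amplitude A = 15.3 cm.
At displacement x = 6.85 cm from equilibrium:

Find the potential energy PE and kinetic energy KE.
E_total = ½kA² = ½×51.2×(0.153)² = 0.5993 J
PE = ½kx² = ½×51.2×(0.0685)² = 0.1201 J
KE = E_total − PE = 0.4791 J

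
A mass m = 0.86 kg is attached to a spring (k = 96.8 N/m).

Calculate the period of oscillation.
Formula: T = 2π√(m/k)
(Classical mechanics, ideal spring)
T = 2π√(m/k) = 2π√(0.86/96.8) = 0.5922 s; f = 1/T = 1.689 Hz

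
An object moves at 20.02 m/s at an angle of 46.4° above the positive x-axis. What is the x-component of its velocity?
vₓ = v cos(θ) = 20.02 × cos(46.4°) = 13.81 m/s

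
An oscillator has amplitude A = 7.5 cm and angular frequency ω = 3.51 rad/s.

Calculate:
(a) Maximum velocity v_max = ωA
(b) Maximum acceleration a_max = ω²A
v_max = ωA = 3.51×0.075 = 0.2632 m/s
a_max = ω²A = 3.51²×0.075 = 0.924 m/s²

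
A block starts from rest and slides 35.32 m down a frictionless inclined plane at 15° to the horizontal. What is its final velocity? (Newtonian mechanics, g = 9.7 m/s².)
a = g sin(θ) = 9.7 × sin(15°) = 2.51 m/s²
v = √(2ad) = √(2 × 2.51 × 35.32) = 13.32 m/s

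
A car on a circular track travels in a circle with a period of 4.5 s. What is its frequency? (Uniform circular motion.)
f = 1/T = 1/4.5 = 0.2222 Hz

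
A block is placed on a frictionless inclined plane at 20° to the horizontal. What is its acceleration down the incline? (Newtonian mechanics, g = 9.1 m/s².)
a = g sin(θ) = 9.1 × sin(20°) = 9.1 × 0.342 = 3.11 m/s²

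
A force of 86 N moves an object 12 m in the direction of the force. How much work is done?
W = Fd = 86×12 = 1032.0 J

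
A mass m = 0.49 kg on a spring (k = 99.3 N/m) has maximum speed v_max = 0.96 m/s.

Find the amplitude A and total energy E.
½mv²_max = ½kA² → A = v_max√(m/k) = 0.96×√(0.49/99.3) = 0.06744 m = 6.744 cm
E = ½mv²_max = ½×0.49×0.96² = 0.2258 J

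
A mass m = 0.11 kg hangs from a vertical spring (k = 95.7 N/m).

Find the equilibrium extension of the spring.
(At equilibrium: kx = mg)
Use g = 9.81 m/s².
x_eq = mg/k = 0.11×9.81/95.7 = 0.01128 m = 1.128 cm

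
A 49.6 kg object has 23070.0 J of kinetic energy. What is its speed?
KE = ½mv² → v = √(2KE/m) = √(2×23070.0/49.6) = 30.5 m/s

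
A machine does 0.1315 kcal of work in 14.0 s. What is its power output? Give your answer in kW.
P = W/t = 550.2 J / 14 s = 39.3 W = 0.0393 kW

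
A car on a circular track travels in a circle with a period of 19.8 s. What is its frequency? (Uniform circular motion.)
f = 1/T = 1/19.8 = 0.0505 Hz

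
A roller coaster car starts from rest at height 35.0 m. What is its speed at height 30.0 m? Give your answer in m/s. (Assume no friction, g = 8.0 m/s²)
mgh₁ = ½mv₂² + mgh₂ → v₂ = √(2g(h₁−h₂)) = √(2×8.0×(35−30)) = 8.944 m/s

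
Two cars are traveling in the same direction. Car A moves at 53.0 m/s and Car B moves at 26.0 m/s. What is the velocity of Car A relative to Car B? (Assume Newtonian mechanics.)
v_rel = v_A - v_B = 53.0 - 26.0 = 27.0 m/s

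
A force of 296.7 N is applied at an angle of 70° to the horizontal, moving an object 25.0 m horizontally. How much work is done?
W = Fd cosθ = 296.7×25.0×cos(70°) = 2536.9 J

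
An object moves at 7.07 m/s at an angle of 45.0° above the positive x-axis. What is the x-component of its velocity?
vₓ = v cos(θ) = 7.07 × cos(45.0°) = 5.0 m/s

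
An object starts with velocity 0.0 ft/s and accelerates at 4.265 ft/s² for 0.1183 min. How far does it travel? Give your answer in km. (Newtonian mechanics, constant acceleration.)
d = v₀t + ½at² (with unit conversion) = 0.03275 km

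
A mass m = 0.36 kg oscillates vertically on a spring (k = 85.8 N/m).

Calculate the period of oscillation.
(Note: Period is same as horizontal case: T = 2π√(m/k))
T = 2π√(m/k) = 2π√(0.36/85.8) = 0.407 s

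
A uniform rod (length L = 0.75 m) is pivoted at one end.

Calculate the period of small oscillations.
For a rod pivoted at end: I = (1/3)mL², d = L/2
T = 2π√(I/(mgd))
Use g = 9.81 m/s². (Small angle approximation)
I/m = (1/3)L² = 0.1875 m²; d = L/2 = 0.375 m
T = 2π√(I/(mgd)) = 2π√(0.1875/(9.81×0.375)) = 1.419 s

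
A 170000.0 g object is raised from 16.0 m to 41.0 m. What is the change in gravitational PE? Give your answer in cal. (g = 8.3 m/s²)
ΔPE = mg(h₂ − h₁) = 170 kg × 8.3 m/s² × (41 − 16) m = 3.528e+04 J = 8431.0 cal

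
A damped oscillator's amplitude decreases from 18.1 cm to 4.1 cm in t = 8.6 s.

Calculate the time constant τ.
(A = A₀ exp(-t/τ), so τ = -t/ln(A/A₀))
A/A₀ = 4.1/18.1 = 0.2265; ln(A/A₀) = -1.485
τ = −t/ln(A/A₀) = −8.6/-1.485 = 5.792 s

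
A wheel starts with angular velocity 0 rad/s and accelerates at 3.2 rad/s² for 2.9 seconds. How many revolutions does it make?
θ = ω₀t + ½αt² = 0×2.9 + ½×3.2×2.9² = 13.46 rad
Revolutions = θ/(2π) = 13.46/(2π) = 2.14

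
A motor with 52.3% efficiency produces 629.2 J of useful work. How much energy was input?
W_in = W_out/η = 629.2/0.523 = 1203.1 J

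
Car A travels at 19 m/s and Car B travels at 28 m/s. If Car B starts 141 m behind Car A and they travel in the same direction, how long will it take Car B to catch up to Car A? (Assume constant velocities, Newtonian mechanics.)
Relative speed: v_rel = 28 - 19 = 9 m/s
Time to catch: t = d₀/v_rel = 141/9 = 15.67 s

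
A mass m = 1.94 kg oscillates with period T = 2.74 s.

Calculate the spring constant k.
T = 2π√(m/k) → k = m(2π/T)² = 1.94×(2π/2.74)² = 10.2 N/m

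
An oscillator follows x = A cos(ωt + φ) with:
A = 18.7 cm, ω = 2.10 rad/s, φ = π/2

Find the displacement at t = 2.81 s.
x = A cos(ωt + φ) = 18.7×cos(2.1×2.81 + π/2) = 6.974 cm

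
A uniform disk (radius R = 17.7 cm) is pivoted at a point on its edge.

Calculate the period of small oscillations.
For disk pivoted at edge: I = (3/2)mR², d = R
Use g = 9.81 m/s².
I/m = (3/2)R² = 0.04699 m²; d = R = 0.177 m
T = 2π√((3/2)R²/(gR)) = 2π√(3R/(2g)) = 1.034 s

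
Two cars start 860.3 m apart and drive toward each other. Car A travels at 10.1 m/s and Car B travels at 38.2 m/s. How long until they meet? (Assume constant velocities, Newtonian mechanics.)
Combined speed: v_combined = 10.1 + 38.2 = 48.3 m/s
Time to meet: t = d/48.3 = 860.3/48.3 = 17.81 s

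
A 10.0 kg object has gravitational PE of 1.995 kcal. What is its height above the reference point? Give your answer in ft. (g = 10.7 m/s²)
PE = mgh → h = PE/(mg) = 8347 J / (10 kg × 10.7 m/s²) = 78.01 m = 255.9 ft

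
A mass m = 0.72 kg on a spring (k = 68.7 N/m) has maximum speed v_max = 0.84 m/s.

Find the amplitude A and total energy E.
½mv²_max = ½kA² → A = v_max√(m/k) = 0.84×√(0.72/68.7) = 0.08599 m = 8.599 cm
E = ½mv²_max = ½×0.72×0.84² = 0.254 J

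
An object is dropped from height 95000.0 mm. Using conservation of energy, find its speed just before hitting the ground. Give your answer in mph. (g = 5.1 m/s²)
mgh = ½mv² → v = √(2gh) = √(2×5.1×95) = 31.13 m/s = 69.63 mph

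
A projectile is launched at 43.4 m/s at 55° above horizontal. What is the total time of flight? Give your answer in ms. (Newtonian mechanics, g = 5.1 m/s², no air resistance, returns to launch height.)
T = 2v₀sin(θ)/g (with unit conversion) = 13940.0 ms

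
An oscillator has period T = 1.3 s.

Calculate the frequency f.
f = 1/T = 1/1.3 = 0.7692 Hz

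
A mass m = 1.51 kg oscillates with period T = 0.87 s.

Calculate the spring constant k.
T = 2π√(m/k) → k = m(2π/T)² = 1.51×(2π/0.87)² = 78.76 N/m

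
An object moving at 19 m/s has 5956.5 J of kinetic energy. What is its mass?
KE = ½mv² → m = 2KE/v² = 2×5956.5/19² = 33.0 kg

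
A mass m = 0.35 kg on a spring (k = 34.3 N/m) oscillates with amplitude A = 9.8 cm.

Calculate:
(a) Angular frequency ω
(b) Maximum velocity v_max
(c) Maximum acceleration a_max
ω = √(k/m) = √(34.3/0.35) = 9.899 rad/s
v_max = ωA = 9.899×0.098 = 0.9702 m/s
a_max = ω²A = 9.899²×0.098 = 9.604 m/s²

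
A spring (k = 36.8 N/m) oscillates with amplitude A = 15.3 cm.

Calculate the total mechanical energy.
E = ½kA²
E = ½kA² = ½×36.8×(0.153)² = 0.4307 J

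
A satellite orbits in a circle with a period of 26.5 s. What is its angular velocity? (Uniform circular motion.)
ω = 2π/T = 2π/26.5 = 0.2371 rad/s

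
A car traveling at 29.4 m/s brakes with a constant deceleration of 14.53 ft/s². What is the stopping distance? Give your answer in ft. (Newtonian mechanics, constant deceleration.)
d = v₀² / (2a) (with unit conversion) = 320.2 ft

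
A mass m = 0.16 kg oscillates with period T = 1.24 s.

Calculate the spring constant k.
T = 2π√(m/k) → k = m(2π/T)² = 0.16×(2π/1.24)² = 4.108 N/m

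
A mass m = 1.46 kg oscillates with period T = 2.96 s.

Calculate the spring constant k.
T = 2π√(m/k) → k = m(2π/T)² = 1.46×(2π/2.96)² = 6.579 N/m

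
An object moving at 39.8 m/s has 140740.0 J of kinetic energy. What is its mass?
KE = ½mv² → m = 2KE/v² = 2×140740.0/39.8² = 177.7 kg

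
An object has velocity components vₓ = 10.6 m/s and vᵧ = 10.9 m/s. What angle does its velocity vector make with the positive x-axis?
θ = arctan(vᵧ/vₓ) = arctan(10.9/10.6) = 45.8°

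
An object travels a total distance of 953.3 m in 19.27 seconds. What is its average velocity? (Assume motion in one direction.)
v_avg = Δd / Δt = 953.3 / 19.27 = 49.47 m/s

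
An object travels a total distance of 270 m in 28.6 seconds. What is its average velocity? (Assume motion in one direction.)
v_avg = Δd / Δt = 270 / 28.6 = 9.44 m/s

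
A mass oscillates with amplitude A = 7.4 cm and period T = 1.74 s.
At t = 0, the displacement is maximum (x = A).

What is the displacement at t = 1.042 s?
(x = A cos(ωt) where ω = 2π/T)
ω = 2π/T = 2π/1.74 = 3.611 rad/s
x = A cos(ωt) = 7.4×cos(3.611×1.042) = -6.018 cm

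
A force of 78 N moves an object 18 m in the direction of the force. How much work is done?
W = Fd = 78×18 = 1404.0 J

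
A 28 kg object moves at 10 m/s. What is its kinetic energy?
KE = ½mv² = ½×28×10² = 1400.0 J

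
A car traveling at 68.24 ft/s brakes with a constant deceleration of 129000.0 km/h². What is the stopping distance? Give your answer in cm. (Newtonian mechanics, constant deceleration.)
d = v₀² / (2a) (with unit conversion) = 2173.0 cm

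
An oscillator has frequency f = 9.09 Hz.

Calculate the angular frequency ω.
ω = 2πf = 2π×9.09 = 57.11 rad/s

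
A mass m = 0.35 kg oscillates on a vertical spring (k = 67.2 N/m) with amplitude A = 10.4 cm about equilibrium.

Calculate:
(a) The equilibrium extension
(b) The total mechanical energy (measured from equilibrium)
x_eq = mg/k = 0.35×9.81/67.2 = 0.05109 m = 5.109 cm
E = ½kA² = ½×67.2×(0.104)² = 0.3634 J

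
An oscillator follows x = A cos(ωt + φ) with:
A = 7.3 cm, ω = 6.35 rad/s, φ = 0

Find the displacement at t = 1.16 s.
x = A cos(ωt + φ) = 7.3×cos(6.35×1.16 + 0) = 3.423 cm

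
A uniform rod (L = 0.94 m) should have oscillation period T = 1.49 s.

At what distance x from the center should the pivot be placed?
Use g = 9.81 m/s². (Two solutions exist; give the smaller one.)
T = 2π√((L²/12 + x²)/(gx)). Let c = T²g/(4π²) = 0.5517.
x² − cx + L²/12 = 0 → x = (c − √(c² − L²/3))/2 = 0.2263 m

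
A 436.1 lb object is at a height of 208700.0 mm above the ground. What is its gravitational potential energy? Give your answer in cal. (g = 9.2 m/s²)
PE = mgh = 197.8 kg × 9.2 m/s² × 208.7 m = 3.798e+05 J = 90780.0 cal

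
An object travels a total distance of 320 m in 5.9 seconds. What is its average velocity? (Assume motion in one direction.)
v_avg = Δd / Δt = 320 / 5.9 = 54.24 m/s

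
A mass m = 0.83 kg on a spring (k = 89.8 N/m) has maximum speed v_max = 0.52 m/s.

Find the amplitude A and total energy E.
½mv²_max = ½kA² → A = v_max√(m/k) = 0.52×√(0.83/89.8) = 0.04999 m = 4.999 cm
E = ½mv²_max = ½×0.83×0.52² = 0.1122 J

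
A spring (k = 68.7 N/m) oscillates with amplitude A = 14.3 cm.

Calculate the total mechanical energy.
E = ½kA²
E = ½kA² = ½×68.7×(0.143)² = 0.7024 J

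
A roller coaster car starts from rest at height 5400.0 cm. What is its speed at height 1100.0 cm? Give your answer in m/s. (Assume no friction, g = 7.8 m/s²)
mgh₁ = ½mv₂² + mgh₂ → v₂ = √(2g(h₁−h₂)) = √(2×7.8×(54−11)) = 25.9 m/s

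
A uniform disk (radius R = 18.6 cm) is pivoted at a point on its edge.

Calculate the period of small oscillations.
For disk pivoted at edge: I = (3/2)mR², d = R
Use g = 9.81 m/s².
I/m = (3/2)R² = 0.05189 m²; d = R = 0.186 m
T = 2π√((3/2)R²/(gR)) = 2π√(3R/(2g)) = 1.06 s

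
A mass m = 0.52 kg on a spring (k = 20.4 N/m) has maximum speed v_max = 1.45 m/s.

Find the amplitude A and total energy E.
½mv²_max = ½kA² → A = v_max√(m/k) = 1.45×√(0.52/20.4) = 0.2315 m = 23.15 cm
E = ½mv²_max = ½×0.52×1.45² = 0.5467 J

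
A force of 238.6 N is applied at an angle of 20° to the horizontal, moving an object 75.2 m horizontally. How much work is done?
W = Fd cosθ = 238.6×75.2×cos(20°) = 16861.0 J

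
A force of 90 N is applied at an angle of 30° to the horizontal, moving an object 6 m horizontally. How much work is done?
W = Fd cosθ = 90×6×cos(30°) = 467.65 J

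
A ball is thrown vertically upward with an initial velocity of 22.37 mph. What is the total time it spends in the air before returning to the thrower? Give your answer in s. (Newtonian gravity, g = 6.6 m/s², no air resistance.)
t_total = 2v₀/g (with unit conversion) = 3.03 s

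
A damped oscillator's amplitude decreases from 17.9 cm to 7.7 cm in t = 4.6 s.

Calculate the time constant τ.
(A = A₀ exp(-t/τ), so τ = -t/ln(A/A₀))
A/A₀ = 7.7/17.9 = 0.4302; ln(A/A₀) = -0.8436
τ = −t/ln(A/A₀) = −4.6/-0.8436 = 5.453 s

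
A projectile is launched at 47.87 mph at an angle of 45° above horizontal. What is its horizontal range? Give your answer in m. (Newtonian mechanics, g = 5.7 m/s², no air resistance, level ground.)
R = v₀² sin(2θ) / g (with unit conversion) = 80.34 m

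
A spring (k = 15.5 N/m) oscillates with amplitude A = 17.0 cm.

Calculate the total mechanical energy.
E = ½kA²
E = ½kA² = ½×15.5×(0.17)² = 0.224 J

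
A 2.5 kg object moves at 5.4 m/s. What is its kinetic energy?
KE = ½mv² = ½×2.5×5.4² = 36.45 J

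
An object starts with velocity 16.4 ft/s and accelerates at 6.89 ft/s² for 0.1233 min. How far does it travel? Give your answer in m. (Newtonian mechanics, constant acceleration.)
d = v₀t + ½at² (with unit conversion) = 94.45 m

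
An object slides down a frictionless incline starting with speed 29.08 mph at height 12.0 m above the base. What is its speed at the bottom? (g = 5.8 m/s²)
½mv₀² + mgh = ½mv² → v = √(v₀² + 2gh) = √(13² + 2×5.8×12) = 17.56 m/s = 39.27 mph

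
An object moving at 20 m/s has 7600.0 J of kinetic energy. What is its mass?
KE = ½mv² → m = 2KE/v² = 2×7600.0/20² = 38.0 kg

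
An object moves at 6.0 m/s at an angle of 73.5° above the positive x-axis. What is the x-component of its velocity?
vₓ = v cos(θ) = 6.0 × cos(73.5°) = 1.7 m/s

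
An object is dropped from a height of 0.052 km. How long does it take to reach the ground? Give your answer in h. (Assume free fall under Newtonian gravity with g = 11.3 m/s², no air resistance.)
t = √(2h/g) (with unit conversion) = 0.0008427 h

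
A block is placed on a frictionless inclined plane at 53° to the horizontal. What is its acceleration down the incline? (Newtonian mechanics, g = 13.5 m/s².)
a = g sin(θ) = 13.5 × sin(53°) = 13.5 × 0.7986 = 10.78 m/s²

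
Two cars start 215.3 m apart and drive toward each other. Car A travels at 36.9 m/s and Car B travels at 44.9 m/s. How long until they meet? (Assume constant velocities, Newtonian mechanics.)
Combined speed: v_combined = 36.9 + 44.9 = 81.8 m/s
Time to meet: t = d/81.8 = 215.3/81.8 = 2.63 s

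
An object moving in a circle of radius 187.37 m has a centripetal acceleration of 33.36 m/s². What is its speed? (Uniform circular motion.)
v = √(a_c × r) = √(33.36 × 187.37) = 79.06 m/s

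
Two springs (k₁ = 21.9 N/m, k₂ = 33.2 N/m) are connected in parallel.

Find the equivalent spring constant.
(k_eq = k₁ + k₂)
k_eq = k₁ + k₂ = 21.9 + 33.2 = 55.1 N/m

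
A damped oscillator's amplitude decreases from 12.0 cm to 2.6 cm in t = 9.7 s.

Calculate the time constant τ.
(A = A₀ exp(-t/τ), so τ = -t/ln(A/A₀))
A/A₀ = 2.6/12.0 = 0.2167; ln(A/A₀) = -1.529
τ = −t/ln(A/A₀) = −9.7/-1.529 = 6.342 s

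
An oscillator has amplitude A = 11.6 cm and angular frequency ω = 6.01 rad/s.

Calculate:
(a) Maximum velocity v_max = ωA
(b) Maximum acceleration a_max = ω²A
v_max = ωA = 6.01×0.116 = 0.6972 m/s
a_max = ω²A = 6.01²×0.116 = 4.19 m/s²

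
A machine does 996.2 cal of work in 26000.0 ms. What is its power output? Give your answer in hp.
P = W/t = 4168 J / 26 s = 160.3 W = 0.215 hp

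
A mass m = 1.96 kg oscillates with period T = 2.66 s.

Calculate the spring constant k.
T = 2π√(m/k) → k = m(2π/T)² = 1.96×(2π/2.66)² = 10.94 N/m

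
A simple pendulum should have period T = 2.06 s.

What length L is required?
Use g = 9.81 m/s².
T = 2π√(L/g) → L = g(T/2π)² = 9.81×(2.06/2π)² = 1.054 m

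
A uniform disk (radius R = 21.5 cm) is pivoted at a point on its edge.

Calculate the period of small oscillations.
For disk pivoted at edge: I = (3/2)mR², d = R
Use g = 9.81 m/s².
I/m = (3/2)R² = 0.06934 m²; d = R = 0.215 m
T = 2π√((3/2)R²/(gR)) = 2π√(3R/(2g)) = 1.139 s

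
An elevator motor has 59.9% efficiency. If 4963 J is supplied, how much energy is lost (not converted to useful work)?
W_out = η × W_in = 0.599×4963 = 2972.8 J
W_lost = W_in − W_out = 4963 − 2972.8 = 1990.2 J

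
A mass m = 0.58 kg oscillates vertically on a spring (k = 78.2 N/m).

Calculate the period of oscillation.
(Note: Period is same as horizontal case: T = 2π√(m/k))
T = 2π√(m/k) = 2π√(0.58/78.2) = 0.5411 s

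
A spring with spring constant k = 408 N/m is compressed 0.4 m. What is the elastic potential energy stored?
PE = ½kx² = ½×408×0.4² = 32.64 J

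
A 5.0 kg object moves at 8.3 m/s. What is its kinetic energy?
KE = ½mv² = ½×5.0×8.3² = 172.225 J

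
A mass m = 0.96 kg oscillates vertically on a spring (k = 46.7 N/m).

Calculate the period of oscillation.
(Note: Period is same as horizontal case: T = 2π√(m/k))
T = 2π√(m/k) = 2π√(0.96/46.7) = 0.9009 s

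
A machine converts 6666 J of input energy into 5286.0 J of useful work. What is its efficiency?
η = W_out/W_in = 5286.0/6666 = 0.793 = 79.3%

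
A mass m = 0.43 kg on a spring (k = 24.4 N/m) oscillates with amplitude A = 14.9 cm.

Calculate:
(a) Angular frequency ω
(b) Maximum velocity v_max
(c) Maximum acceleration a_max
ω = √(k/m) = √(24.4/0.43) = 7.533 rad/s
v_max = ωA = 7.533×0.149 = 1.122 m/s
a_max = ω²A = 7.533²×0.149 = 8.455 m/s²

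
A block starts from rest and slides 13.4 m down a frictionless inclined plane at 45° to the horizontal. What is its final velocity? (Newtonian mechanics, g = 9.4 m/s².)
a = g sin(θ) = 9.4 × sin(45°) = 6.65 m/s²
v = √(2ad) = √(2 × 6.65 × 13.4) = 13.35 m/s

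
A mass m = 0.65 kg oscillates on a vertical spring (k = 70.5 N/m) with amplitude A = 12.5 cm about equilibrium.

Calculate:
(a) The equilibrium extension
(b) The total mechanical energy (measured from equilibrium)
x_eq = mg/k = 0.65×9.81/70.5 = 0.09045 m = 9.045 cm
E = ½kA² = ½×70.5×(0.125)² = 0.5508 J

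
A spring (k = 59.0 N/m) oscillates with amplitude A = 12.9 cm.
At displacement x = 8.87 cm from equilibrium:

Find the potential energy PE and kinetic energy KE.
E_total = ½kA² = ½×59.0×(0.129)² = 0.4909 J
PE = ½kx² = ½×59.0×(0.0887)² = 0.2321 J
KE = E_total − PE = 0.2588 J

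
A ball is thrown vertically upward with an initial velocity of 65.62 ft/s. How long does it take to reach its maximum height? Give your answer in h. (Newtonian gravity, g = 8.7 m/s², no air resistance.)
t_up = v₀/g (with unit conversion) = 0.0006386 h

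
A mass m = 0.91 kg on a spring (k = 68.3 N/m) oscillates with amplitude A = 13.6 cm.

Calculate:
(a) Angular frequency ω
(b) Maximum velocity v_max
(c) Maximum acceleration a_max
ω = √(k/m) = √(68.3/0.91) = 8.663 rad/s
v_max = ωA = 8.663×0.136 = 1.178 m/s
a_max = ω²A = 8.663²×0.136 = 10.21 m/s²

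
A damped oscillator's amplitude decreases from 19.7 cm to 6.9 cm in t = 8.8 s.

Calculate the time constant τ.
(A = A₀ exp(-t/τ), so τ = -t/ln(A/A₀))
A/A₀ = 6.9/19.7 = 0.3503; ln(A/A₀) = -1.049
τ = −t/ln(A/A₀) = −8.8/-1.049 = 8.388 s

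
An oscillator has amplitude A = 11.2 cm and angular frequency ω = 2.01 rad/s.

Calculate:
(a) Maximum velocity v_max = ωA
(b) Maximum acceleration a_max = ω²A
v_max = ωA = 2.01×0.112 = 0.2251 m/s
a_max = ω²A = 2.01²×0.112 = 0.4525 m/s²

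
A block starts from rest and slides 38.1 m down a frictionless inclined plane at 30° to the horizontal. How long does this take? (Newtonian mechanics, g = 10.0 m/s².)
a = g sin(θ) = 10.0 × sin(30°) = 5.0 m/s²
t = √(2d/a) = √(2 × 38.1 / 5.0) = 3.9 s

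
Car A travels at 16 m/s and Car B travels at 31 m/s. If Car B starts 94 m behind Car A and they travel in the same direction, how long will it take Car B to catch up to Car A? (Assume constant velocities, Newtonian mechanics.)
Relative speed: v_rel = 31 - 16 = 15 m/s
Time to catch: t = d₀/v_rel = 94/15 = 6.27 s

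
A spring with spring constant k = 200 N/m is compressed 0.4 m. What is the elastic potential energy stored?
PE = ½kx² = ½×200×0.4² = 16.0 J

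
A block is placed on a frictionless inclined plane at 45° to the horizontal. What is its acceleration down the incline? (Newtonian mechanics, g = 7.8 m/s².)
a = g sin(θ) = 7.8 × sin(45°) = 7.8 × 0.7071 = 5.52 m/s²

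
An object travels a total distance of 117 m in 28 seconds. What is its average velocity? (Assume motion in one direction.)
v_avg = Δd / Δt = 117 / 28 = 4.18 m/s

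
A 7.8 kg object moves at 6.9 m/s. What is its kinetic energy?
KE = ½mv² = ½×7.8×6.9² = 185.679 J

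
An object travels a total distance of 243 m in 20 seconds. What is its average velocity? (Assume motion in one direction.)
v_avg = Δd / Δt = 243 / 20 = 12.15 m/s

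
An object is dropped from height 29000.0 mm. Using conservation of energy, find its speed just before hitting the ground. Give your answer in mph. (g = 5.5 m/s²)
mgh = ½mv² → v = √(2gh) = √(2×5.5×29) = 17.86 m/s = 39.95 mph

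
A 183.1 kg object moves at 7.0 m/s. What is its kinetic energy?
KE = ½mv² = ½×183.1×7.0² = 4485.95 J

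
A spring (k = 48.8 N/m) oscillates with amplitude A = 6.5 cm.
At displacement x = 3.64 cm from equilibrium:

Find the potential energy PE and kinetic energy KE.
E_total = ½kA² = ½×48.8×(0.065)² = 0.1031 J
PE = ½kx² = ½×48.8×(0.0364)² = 0.03233 J
KE = E_total − PE = 0.07076 J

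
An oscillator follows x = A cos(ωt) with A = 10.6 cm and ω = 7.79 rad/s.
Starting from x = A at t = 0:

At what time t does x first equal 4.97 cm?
cos(ωt) = x/A = 4.97/10.6 = 0.4689
ωt = arccos(0.4689) = 1.083 rad
t = 1.083/7.79 = 0.139 s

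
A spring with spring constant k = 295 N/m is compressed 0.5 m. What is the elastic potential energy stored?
PE = ½kx² = ½×295×0.5² = 36.88 J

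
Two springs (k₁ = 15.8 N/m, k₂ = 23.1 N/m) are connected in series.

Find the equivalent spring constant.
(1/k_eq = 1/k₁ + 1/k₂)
1/k_eq = 1/15.8 + 1/23.1 = 0.10658; k_eq = 9.383 N/m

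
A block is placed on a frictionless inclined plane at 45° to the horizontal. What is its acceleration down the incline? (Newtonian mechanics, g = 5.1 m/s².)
a = g sin(θ) = 5.1 × sin(45°) = 5.1 × 0.7071 = 3.61 m/s²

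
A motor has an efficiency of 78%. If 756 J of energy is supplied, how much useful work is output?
W_out = η × W_in = 0.78 × 756 = 589.68 J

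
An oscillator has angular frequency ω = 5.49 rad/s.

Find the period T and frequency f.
T = 2π/ω = 2π/5.49 = 1.144 s; f = ω/2π = 0.8738 Hz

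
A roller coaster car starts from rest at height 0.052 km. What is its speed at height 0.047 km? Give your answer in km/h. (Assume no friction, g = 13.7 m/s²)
mgh₁ = ½mv₂² + mgh₂ → v₂ = √(2g(h₁−h₂)) = √(2×13.7×(52−47)) = 11.7 m/s = 42.14 km/h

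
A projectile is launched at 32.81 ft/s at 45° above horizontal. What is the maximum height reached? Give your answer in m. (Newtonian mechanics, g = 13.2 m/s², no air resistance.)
H = v₀²sin²(θ)/(2g) (with unit conversion) = 1.894 m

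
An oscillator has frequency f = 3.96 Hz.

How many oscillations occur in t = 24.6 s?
n = f×t = 3.96×24.6 = 97.42 oscillations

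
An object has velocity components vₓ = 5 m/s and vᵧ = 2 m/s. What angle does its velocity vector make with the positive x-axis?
θ = arctan(vᵧ/vₓ) = arctan(2/5) = 21.8°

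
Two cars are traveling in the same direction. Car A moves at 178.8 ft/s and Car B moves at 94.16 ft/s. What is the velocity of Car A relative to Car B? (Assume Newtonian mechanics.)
v_rel = v_A - v_B = 178.8 - 94.16 = 84.64 ft/s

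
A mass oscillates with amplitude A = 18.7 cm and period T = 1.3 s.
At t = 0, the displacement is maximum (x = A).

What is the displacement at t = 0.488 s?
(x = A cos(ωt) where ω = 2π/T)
ω = 2π/T = 2π/1.3 = 4.833 rad/s
x = A cos(ωt) = 18.7×cos(4.833×0.488) = -13.25 cm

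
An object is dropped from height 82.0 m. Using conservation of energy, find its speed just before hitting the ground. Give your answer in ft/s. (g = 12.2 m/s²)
mgh = ½mv² → v = √(2gh) = √(2×12.2×82) = 44.73 m/s = 146.8 ft/s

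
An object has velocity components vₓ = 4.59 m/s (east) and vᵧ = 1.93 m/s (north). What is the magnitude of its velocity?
|v| = √(vₓ² + vᵧ²) = √(4.59² + 1.93²) = √(24.793) = 4.98 m/s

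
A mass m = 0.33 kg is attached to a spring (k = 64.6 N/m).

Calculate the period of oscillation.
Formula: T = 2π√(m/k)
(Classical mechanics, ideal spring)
T = 2π√(m/k) = 2π√(0.33/64.6) = 0.4491 s; f = 1/T = 2.227 Hz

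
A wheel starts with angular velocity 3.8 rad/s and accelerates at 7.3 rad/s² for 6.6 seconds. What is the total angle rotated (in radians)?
θ = ω₀t + ½αt² = 3.8×6.6 + ½×7.3×6.6² = 184.07 rad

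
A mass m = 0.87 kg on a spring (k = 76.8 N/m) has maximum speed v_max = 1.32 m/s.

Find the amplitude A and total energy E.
½mv²_max = ½kA² → A = v_max√(m/k) = 1.32×√(0.87/76.8) = 0.1405 m = 14.05 cm
E = ½mv²_max = ½×0.87×1.32² = 0.7579 J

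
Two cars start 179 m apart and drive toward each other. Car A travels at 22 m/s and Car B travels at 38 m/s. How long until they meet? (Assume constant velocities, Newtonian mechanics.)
Combined speed: v_combined = 22 + 38 = 60 m/s
Time to meet: t = d/60 = 179/60 = 2.98 s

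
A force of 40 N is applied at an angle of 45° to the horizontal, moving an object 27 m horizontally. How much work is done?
W = Fd cosθ = 40×27×cos(45°) = 763.68 J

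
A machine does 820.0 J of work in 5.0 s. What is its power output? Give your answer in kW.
P = W/t = 820 J / 5 s = 164 W = 0.164 kW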